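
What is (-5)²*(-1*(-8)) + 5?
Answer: 205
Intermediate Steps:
(-5)²*(-1*(-8)) + 5 = 25*8 + 5 = 200 + 5 = 205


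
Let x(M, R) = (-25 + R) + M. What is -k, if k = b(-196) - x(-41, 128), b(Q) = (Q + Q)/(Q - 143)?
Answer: 20626/339 ≈ 60.844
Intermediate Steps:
x(M, R) = -25 + M + R
b(Q) = 2*Q/(-143 + Q) (b(Q) = (2*Q)/(-143 + Q) = 2*Q/(-143 + Q))
k = -20626/339 (k = 2*(-196)/(-143 - 196) - (-25 - 41 + 128) = 2*(-196)/(-339) - 1*62 = 2*(-196)*(-1/339) - 62 = 392/339 - 62 = -20626/339 ≈ -60.844)
-k = -1*(-20626/339) = 20626/339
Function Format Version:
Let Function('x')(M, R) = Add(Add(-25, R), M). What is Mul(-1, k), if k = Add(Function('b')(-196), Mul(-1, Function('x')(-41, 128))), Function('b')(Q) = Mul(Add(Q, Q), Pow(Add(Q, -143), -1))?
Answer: Rational(20626, 339) ≈ 60.844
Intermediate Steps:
Function('x')(M, R) = Add(-25, M, R)
Function('b')(Q) = Mul(2, Q, Pow(Add(-143, Q), -1)) (Function('b')(Q) = Mul(Mul(2, Q), Pow(Add(-143, Q), -1)) = Mul(2, Q, Pow(Add(-143, Q), -1)))
k = Rational(-20626, 339) (k = Add(Mul(2, -196, Pow(Add(-143, -196), -1)), Mul(-1, Add(-25, -41, 128))) = Add(Mul(2, -196, Pow(-339, -1)), Mul(-1, 62)) = Add(Mul(2, -196, Rational(-1, 339)), -62) = Add(Rational(392, 339), -62) = Rational(-20626, 339) ≈ -60.844)
Mul(-1, k) = Mul(-1, Rational(-20626, 339)) = Rational(20626, 339)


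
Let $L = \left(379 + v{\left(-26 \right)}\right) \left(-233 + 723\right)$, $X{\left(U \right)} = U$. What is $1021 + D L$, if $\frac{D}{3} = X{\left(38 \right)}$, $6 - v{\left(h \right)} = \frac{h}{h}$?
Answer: $21451261$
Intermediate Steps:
$v{\left(h \right)} = 5$ ($v{\left(h \right)} = 6 - \frac{h}{h} = 6 - 1 = 5$)
$D = 114$ ($D = 3 \cdot 38 = 114$)
$L = 188160$ ($L = \left(379 + 5\right) \left(-233 + 723\right) = 384 \cdot 490 = 188160$)
$1021 + D L = 1021 + 114 \cdot 188160 = 1021 + 21450240 = 21451261$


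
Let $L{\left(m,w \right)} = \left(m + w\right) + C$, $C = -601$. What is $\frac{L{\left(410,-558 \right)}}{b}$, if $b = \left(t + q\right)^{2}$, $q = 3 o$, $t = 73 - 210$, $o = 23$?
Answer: $- \frac{749}{4624} \approx -0.16198$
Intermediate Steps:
$t = -137$ ($t = 73 - 210 = -137$)
$q = 69$ ($q = 3 \cdot 23 = 69$)
$L{\left(m,w \right)} = -601 + m + w$ ($L{\left(m,w \right)} = \left(m + w\right) - 601 = -601 + m + w$)
$b = 4624$ ($b = \left(-137 + 69\right)^{2} = \left(-68\right)^{2} = 4624$)
$\frac{L{\left(410,-558 \right)}}{b} = \frac{-601 + 410 - 558}{4624} = \left(-749\right) \frac{1}{4624} = - \frac{749}{4624}$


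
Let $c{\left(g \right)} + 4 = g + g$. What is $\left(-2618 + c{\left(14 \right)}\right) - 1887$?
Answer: $-4481$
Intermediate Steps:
$c{\left(g \right)} = -4 + 2 g$ ($c{\left(g \right)} = -4 + \left(g + g\right) = -4 + 2 g$)
$\left(-2618 + c{\left(14 \right)}\right) - 1887 = \left(-2618 + \left(-4 + 2 \cdot 14\right)\right) - 1887 = \left(-2618 + \left(-4 + 28\right)\right) - 1887 = \left(-2618 + 24\right) - 1887 = -2594 - 1887 = -4481$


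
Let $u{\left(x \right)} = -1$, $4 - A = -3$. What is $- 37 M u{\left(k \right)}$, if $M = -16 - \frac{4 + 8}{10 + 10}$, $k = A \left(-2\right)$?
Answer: $- \frac{3071}{5} \approx -614.2$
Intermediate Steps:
$A = 7$ ($A = 4 - -3 = 4 + 3 = 7$)
$k = -14$ ($k = 7 \left(-2\right) = -14$)
$M = - \frac{83}{5}$ ($M = -16 - \frac{12}{20} = -16 - 12 \cdot \frac{1}{20} = -16 - \frac{3}{5} = - \frac{83}{5} \approx -16.6$)
$- 37 M u{\left(k \right)} = \left(-37\right) \left(- \frac{83}{5}\right) \left(-1\right) = \frac{3071}{5} \left(-1\right) = - \frac{3071}{5}$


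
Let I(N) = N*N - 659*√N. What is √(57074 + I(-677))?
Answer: √(515403 - 659*I*√677) ≈ 718.01 - 11.94*I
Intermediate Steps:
I(N) = N² - 659*√N
√(57074 + I(-677)) = √(57074 + ((-677)² - 659*I*√677)) = √(57074 + (458329 - 659*I*√677)) = √(515403 - 659*I*√677)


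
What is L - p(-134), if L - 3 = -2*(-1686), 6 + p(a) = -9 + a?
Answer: 3524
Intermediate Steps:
p(a) = -15 + a (p(a) = -6 + (-9 + a) = -15 + a)
L = 3375 (L = 3 - 2*(-1686) = 3 + 3372 = 3375)
L - p(-134) = 3375 - (-15 - 134) = 3375 - 1*(-149) = 3375 + 149 = 3524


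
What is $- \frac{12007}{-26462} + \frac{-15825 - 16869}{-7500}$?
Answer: $\frac{39800047}{8269375} \approx 4.8129$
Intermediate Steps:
$- \frac{12007}{-26462} + \frac{-15825 - 16869}{-7500} = \left(-12007\right) \left(- \frac{1}{26462}\right) - - \frac{5449}{1250} = \frac{12007}{26462} + \frac{5449}{1250} = \frac{39800047}{8269375}$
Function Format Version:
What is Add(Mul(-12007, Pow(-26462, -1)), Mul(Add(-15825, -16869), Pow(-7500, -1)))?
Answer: Rational(39800047, 8269375) ≈ 4.8129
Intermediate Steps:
Add(Mul(-12007, Pow(-26462, -1)), Mul(Add(-15825, -16869), Pow(-7500, -1))) = Add(Mul(-12007, Rational(-1, 26462)), Mul(-32694, Rational(-1, 7500))) = Add(Rational(12007, 26462), Rational(5449, 1250)) = Rational(39800047, 8269375)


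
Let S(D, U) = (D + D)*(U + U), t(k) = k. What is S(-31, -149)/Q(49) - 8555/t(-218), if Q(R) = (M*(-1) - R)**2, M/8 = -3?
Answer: 9374643/136250 ≈ 68.805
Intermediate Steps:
M = -24 (M = 8*(-3) = -24)
Q(R) = (24 - R)**2 (Q(R) = (-24*(-1) - R)**2 = (24 - R)**2)
S(D, U) = 4*D*U (S(D, U) = (2*D)*(2*U) = 4*D*U)
S(-31, -149)/Q(49) - 8555/t(-218) = (4*(-31)*(-149))/((-24 + 49)**2) - 8555/(-218) = 18476/(25**2) - 8555*(-1/218) = 18476/625 + 8555/218 = 9374643/136250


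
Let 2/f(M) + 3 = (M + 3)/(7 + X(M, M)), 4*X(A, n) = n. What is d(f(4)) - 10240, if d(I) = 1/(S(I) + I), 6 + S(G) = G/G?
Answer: -1034257/101 ≈ -10240.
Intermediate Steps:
X(A, n) = n/4
S(G) = -5 (S(G) = -6 + G/G = -6 + 1 = -5)
f(M) = 2/(-3 + (3 + M)/(7 + M/4)) (f(M) = 2/(-3 + (M + 3)/(7 + M/4)) = 2/(-3 + (3 + M)/(7 + M/4)))
d(I) = 1/(-5 + I)
d(f(4)) - 10240 = 1/(-5 + 2*(28 + 4)/(-72 + 4)) - 10240 = 1/(-5 + 2*32/(-68)) - 10240 = 1/(-5 + 2*(-1/68)*32) - 10240 = 1/(-5 - 16/17) - 10240 = 1/(-101/17) - 10240 = -17/101 - 10240 = -1034257/101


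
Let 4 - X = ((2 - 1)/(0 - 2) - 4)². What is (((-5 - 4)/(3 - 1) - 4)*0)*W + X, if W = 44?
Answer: -65/4 ≈ -16.250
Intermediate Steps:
X = -65/4 (X = 4 - ((2 - 1)/(0 - 2) - 4)² = 4 - (1/(-2) - 4)² = 4 - (1*(-½) - 4)² = 4 - (-½ - 4)² = 4 - (-9/2)² = 4 - 1*81/4 = 4 - 81/4 = -65/4 ≈ -16.250)
(((-5 - 4)/(3 - 1) - 4)*0)*W + X = (((-5 - 4)/(3 - 1) - 4)*0)*44 - 65/4 = ((-9/2 - 4)*0)*44 - 65/4 = -17/2*0*44 - 65/4 = 0*44 - 65/4 = 0 - 65/4 = -65/4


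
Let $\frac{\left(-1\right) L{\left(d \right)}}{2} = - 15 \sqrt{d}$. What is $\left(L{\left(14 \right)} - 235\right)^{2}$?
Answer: $67825 - 14100 \sqrt{14} \approx 15068.0$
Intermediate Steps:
$L{\left(d \right)} = 30 \sqrt{d}$ ($L{\left(d \right)} = - 2 \left(- 15 \sqrt{d}\right) = 30 \sqrt{d}$)
$\left(L{\left(14 \right)} - 235\right)^{2} = \left(30 \sqrt{14} - 235\right)^{2} = \left(-235 + 30 \sqrt{14}\right)^{2}$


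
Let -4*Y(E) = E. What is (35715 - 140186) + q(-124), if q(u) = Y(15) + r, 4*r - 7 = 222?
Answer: -208835/2 ≈ -1.0442e+5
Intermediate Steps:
r = 229/4 (r = 7/4 + (1/4)*222 = 7/4 + 111/2 = 229/4 ≈ 57.250)
Y(E) = -E/4
q(u) = 107/2 (q(u) = -1/4*15 + 229/4 = -15/4 + 229/4 = 107/2)
(35715 - 140186) + q(-124) = (35715 - 140186) + 107/2 = -104471 + 107/2 = -208835/2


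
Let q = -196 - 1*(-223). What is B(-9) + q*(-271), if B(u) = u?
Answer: -7326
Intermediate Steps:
q = 27 (q = -196 + 223 = 27)
B(-9) + q*(-271) = -9 + 27*(-271) = -9 - 7317 = -7326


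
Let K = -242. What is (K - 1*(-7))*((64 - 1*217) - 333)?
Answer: 114210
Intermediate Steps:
(K - 1*(-7))*((64 - 1*217) - 333) = (-242 - 1*(-7))*((64 - 1*217) - 333) = (-242 + 7)*((64 - 217) - 333) = -235*(-153 - 333) = -235*(-486) = 114210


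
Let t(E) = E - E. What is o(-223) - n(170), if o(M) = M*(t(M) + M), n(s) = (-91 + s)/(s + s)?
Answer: 16907781/340 ≈ 49729.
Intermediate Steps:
t(E) = 0
n(s) = (-91 + s)/(2*s) (n(s) = (-91 + s)/((2*s)) = (-91 + s)*(1/(2*s)) = (-91 + s)/(2*s))
o(M) = M² (o(M) = M*(0 + M) = M*M = M²)
o(-223) - n(170) = (-223)² - (-91 + 170)/(2*170) = 49729 - 79/(2*170) = 49729 - 1*79/340 = 49729 - 79/340 = 16907781/340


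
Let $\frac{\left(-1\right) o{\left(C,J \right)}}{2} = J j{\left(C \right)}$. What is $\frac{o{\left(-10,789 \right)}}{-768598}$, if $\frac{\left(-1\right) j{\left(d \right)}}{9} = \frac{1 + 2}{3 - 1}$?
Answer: $- \frac{21303}{768598} \approx -0.027717$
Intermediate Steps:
$j{\left(d \right)} = - \frac{27}{2}$ ($j{\left(d \right)} = - 9 \frac{1 + 2}{3 - 1} = - 9 \cdot \frac{3}{2} = - 9 \cdot 3 \cdot \frac{1}{2} = \left(-9\right) \frac{3}{2} = - \frac{27}{2}$)
$o{\left(C,J \right)} = 27 J$ ($o{\left(C,J \right)} = - 2 J \left(- \frac{27}{2}\right) = - 2 \left(- \frac{27 J}{2}\right) = 27 J$)
$\frac{o{\left(-10,789 \right)}}{-768598} = \frac{27 \cdot 789}{-768598} = 21303 \left(- \frac{1}{768598}\right) = - \frac{21303}{768598}$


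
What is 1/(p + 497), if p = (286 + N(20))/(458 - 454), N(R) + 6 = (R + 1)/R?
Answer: 80/45381 ≈ 0.0017629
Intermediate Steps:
N(R) = -6 + (1 + R)/R (N(R) = -6 + (R + 1)/R = -6 + (1 + R)/R)
p = 5621/80 (p = (286 + (-5 + 1/20))/(458 - 454) = (286 + (-5 + 1/20))/4 = (286 - 99/20)*(¼) = (5621/20)*(¼) = 5621/80 ≈ 70.262)
1/(p + 497) = 1/(5621/80 + 497) = 1/(45381/80) = 80/45381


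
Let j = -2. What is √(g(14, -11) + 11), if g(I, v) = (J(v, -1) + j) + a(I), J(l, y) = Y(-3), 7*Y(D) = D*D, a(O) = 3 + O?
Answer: √1337/7 ≈ 5.2236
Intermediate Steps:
Y(D) = D²/7 (Y(D) = (D*D)/7 = D²/7)
J(l, y) = 9/7 (J(l, y) = (⅐)*(-3)² = (⅐)*9 = 9/7)
g(I, v) = 16/7 + I (g(I, v) = (9/7 - 2) + (3 + I) = -5/7 + (3 + I) = 16/7 + I)
√(g(14, -11) + 11) = √((16/7 + 14) + 11) = √(114/7 + 11) = √(191/7) = √1337/7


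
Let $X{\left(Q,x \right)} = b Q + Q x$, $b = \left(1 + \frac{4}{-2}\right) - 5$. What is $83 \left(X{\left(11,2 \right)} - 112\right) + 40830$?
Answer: $27882$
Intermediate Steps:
$b = -6$ ($b = \left(1 + 4 \left(- \frac{1}{2}\right)\right) - 5 = \left(1 - 2\right) - 5 = -1 - 5 = -6$)
$X{\left(Q,x \right)} = - 6 Q + Q x$
$83 \left(X{\left(11,2 \right)} - 112\right) + 40830 = 83 \left(11 \left(-6 + 2\right) - 112\right) + 40830 = 83 \left(11 \left(-4\right) - 112\right) + 40830 = 83 \left(-44 - 112\right) + 40830 = 83 \left(-156\right) + 40830 = -12948 + 40830 = 27882$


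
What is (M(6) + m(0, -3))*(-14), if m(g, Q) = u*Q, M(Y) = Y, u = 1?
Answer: -42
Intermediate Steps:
m(g, Q) = Q (m(g, Q) = 1*Q = Q)
(M(6) + m(0, -3))*(-14) = (6 - 3)*(-14) = 3*(-14) = -42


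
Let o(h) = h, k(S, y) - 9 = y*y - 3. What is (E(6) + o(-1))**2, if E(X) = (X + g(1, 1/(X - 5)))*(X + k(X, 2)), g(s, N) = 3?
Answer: 20449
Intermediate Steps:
k(S, y) = 6 + y**2 (k(S, y) = 9 + (y*y - 3) = 9 + (y**2 - 3) = 9 + (-3 + y**2) = 6 + y**2)
E(X) = (3 + X)*(10 + X) (E(X) = (X + 3)*(X + (6 + 2**2)) = (3 + X)*(X + (6 + 4)) = (3 + X)*(X + 10) = (3 + X)*(10 + X))
(E(6) + o(-1))**2 = ((30 + 6**2 + 13*6) - 1)**2 = ((30 + 36 + 78) - 1)**2 = (144 - 1)**2 = 143**2 = 20449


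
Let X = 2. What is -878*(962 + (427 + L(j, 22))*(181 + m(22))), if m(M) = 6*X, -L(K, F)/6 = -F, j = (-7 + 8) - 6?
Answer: -95569422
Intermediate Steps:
j = -5 (j = 1 - 6 = -5)
L(K, F) = 6*F (L(K, F) = -(-6)*F = 6*F)
m(M) = 12 (m(M) = 6*2 = 12)
-878*(962 + (427 + L(j, 22))*(181 + m(22))) = -878*(962 + (427 + 6*22)*(181 + 12)) = -878*(962 + (427 + 132)*193) = -878*(962 + 559*193) = -878*(962 + 107887) = -878*108849 = -95569422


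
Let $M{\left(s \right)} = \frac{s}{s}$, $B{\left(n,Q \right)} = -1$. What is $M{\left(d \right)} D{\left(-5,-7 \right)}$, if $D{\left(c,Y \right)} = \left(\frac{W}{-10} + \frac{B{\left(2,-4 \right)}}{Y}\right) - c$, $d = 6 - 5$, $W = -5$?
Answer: $\frac{79}{14} \approx 5.6429$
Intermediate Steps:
$d = 1$
$D{\left(c,Y \right)} = \frac{1}{2} - c - \frac{1}{Y}$ ($D{\left(c,Y \right)} = \left(- \frac{5}{-10} - \frac{1}{Y}\right) - c = \left(\left(-5\right) \left(- \frac{1}{10}\right) - \frac{1}{Y}\right) - c = \left(\frac{1}{2} - \frac{1}{Y}\right) - c = \frac{1}{2} - c - \frac{1}{Y}$)
$M{\left(s \right)} = 1$
$M{\left(d \right)} D{\left(-5,-7 \right)} = 1 \left(\frac{1}{2} - -5 - \frac{1}{-7}\right) = 1 \left(\frac{1}{2} + 5 - - \frac{1}{7}\right) = 1 \left(\frac{1}{2} + 5 + \frac{1}{7}\right) = 1 \cdot \frac{79}{14} = \frac{79}{14}$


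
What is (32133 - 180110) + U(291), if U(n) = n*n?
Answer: -63296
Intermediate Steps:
U(n) = n**2
(32133 - 180110) + U(291) = (32133 - 180110) + 291**2 = -147977 + 84681 = -63296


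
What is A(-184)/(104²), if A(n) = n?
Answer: -23/1352 ≈ -0.017012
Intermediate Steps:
A(-184)/(104²) = -184/(104²) = -184/10816 = -184*1/10816 = -23/1352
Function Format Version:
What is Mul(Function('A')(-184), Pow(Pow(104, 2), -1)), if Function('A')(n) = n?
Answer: Rational(-23, 1352) ≈ -0.017012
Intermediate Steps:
Mul(Function('A')(-184), Pow(Pow(104, 2), -1)) = Mul(-184, Pow(Pow(104, 2), -1)) = Mul(-184, Pow(10816, -1)) = Mul(-184, Rational(1, 10816)) = Rational(-23, 1352)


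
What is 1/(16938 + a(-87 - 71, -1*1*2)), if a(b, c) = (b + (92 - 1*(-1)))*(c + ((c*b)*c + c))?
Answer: 1/58278 ≈ 1.7159e-5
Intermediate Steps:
a(b, c) = (93 + b)*(2*c + b*c²) (a(b, c) = (b + (92 + 1))*(c + ((b*c)*c + c)) = (b + 93)*(c + (b*c² + c)) = (93 + b)*(c + (c + b*c²)) = (93 + b)*(2*c + b*c²))
1/(16938 + a(-87 - 71, -1*1*2)) = 1/(16938 + (-1*1*2)*(186 + 2*(-87 - 71) + (-1*1*2)*(-87 - 71)² + 93*(-87 - 71)*(-1*1*2))) = 1/(16938 + (-1*2)*(186 + 2*(-158) - 1*2*(-158)² + 93*(-158)*(-1*2))) = 1/(16938 - 2*(186 - 316 - 2*24964 + 93*(-158)*(-2))) = 1/(16938 - 2*(186 - 316 - 49928 + 29388)) = 1/(16938 - 2*(-20670)) = 1/(16938 + 41340) = 1/58278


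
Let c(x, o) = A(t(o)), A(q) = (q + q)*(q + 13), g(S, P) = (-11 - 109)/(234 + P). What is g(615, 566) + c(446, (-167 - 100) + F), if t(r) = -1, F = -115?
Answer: -483/20 ≈ -24.150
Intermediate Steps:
g(S, P) = -120/(234 + P)
A(q) = 2*q*(13 + q) (A(q) = (2*q)*(13 + q) = 2*q*(13 + q))
c(x, o) = -24 (c(x, o) = 2*(-1)*(13 - 1) = 2*(-1)*12 = -24)
g(615, 566) + c(446, (-167 - 100) + F) = -120/(234 + 566) - 24 = -120/800 - 24 = -120*1/800 - 24 = -3/20 - 24 = -483/20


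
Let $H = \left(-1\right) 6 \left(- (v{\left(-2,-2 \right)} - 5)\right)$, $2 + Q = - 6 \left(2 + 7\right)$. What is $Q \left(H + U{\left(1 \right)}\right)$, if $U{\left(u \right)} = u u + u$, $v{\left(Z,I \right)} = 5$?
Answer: $-112$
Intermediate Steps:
$U{\left(u \right)} = u + u^{2}$ ($U{\left(u \right)} = u^{2} + u = u + u^{2}$)
$Q = -56$ ($Q = -2 - 6 \left(2 + 7\right) = -2 - 54 = -56$)
$H = 0$ ($H = \left(-1\right) 6 \left(- (5 - 5)\right) = - 6 \left(\left(-1\right) 0\right) = \left(-6\right) 0 = 0$)
$Q \left(H + U{\left(1 \right)}\right) = - 56 \left(0 + 1 \left(1 + 1\right)\right) = - 56 \left(0 + 1 \cdot 2\right) = - 56 \left(0 + 2\right) = \left(-56\right) 2 = -112$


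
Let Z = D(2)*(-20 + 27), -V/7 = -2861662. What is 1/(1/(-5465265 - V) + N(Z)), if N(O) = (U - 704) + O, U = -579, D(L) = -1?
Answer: -25496899/32890999711 ≈ -0.00077519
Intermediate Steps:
V = 20031634 (V = -7*(-2861662) = 20031634)
Z = -7 (Z = -(-20 + 27) = -1*7 = -7)
N(O) = -1283 + O (N(O) = (-579 - 704) + O = -1283 + O)
1/(1/(-5465265 - V) + N(Z)) = 1/(1/(-5465265 - 1*20031634) + (-1283 - 7)) = 1/(1/(-5465265 - 20031634) - 1290) = 1/(1/(-25496899) - 1290) = 1/(-1/25496899 - 1290) = 1/(-32890999711/25496899) = -25496899/32890999711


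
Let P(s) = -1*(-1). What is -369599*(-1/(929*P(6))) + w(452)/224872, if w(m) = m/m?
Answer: 83112467257/208906088 ≈ 397.85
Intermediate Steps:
w(m) = 1
P(s) = 1
-369599*(-1/(929*P(6))) + w(452)/224872 = -369599/((-929*1)) + 1/224872 = -369599/(-929) + 1*(1/224872) = -369599*(-1/929) + 1/224872 = 369599/929 + 1/224872 = 83112467257/208906088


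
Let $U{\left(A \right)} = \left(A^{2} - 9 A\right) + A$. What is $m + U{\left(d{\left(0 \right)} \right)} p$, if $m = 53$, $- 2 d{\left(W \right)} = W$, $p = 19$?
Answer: $53$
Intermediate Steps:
$d{\left(W \right)} = - \frac{W}{2}$
$U{\left(A \right)} = A^{2} - 8 A$
$m + U{\left(d{\left(0 \right)} \right)} p = 53 + \left(- \frac{1}{2}\right) 0 \left(-8 - 0\right) 19 = 53 + 0 \left(-8 + 0\right) 19 = 53 + 0 \left(-8\right) 19 = 53 + 0 \cdot 19 = 53 + 0 = 53$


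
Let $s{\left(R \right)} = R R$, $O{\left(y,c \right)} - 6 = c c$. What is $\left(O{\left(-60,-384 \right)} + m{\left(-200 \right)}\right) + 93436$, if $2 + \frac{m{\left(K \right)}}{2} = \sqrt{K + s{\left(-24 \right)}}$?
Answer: $240894 + 4 \sqrt{94} \approx 2.4093 \cdot 10^{5}$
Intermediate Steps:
$O{\left(y,c \right)} = 6 + c^{2}$ ($O{\left(y,c \right)} = 6 + c c = 6 + c^{2}$)
$s{\left(R \right)} = R^{2}$
$m{\left(K \right)} = -4 + 2 \sqrt{576 + K}$ ($m{\left(K \right)} = -4 + 2 \sqrt{K + \left(-24\right)^{2}} = -4 + 2 \sqrt{K + 576} = -4 + 2 \sqrt{576 + K}$)
$\left(O{\left(-60,-384 \right)} + m{\left(-200 \right)}\right) + 93436 = \left(\left(6 + \left(-384\right)^{2}\right) - \left(4 - 2 \sqrt{576 - 200}\right)\right) + 93436 = \left(\left(6 + 147456\right) - \left(4 - 2 \sqrt{376}\right)\right) + 93436 = \left(147462 - \left(4 - 2 \cdot 2 \sqrt{94}\right)\right) + 93436 = \left(147462 - \left(4 - 4 \sqrt{94}\right)\right) + 93436 = \left(147458 + 4 \sqrt{94}\right) + 93436 = 240894 + 4 \sqrt{94}$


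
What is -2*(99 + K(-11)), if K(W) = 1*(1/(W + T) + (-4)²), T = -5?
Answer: -1839/8 ≈ -229.88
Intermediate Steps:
K(W) = 16 + 1/(-5 + W) (K(W) = 1*(1/(W - 5) + (-4)²) = 1*(1/(-5 + W) + 16) = 1*(16 + 1/(-5 + W)) = 16 + 1/(-5 + W))
-2*(99 + K(-11)) = -2*(99 + (-79 + 16*(-11))/(-5 - 11)) = -2*(99 + (-79 - 176)/(-16)) = -2*(99 - 1/16*(-255)) = -2*(99 + 255/16) = -2*1839/16 = -1839/8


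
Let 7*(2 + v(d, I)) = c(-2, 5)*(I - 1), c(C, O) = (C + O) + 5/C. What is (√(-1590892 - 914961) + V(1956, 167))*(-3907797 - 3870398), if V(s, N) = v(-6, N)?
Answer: -536695455/7 - 7778195*I*√2505853 ≈ -7.6671e+7 - 1.2313e+10*I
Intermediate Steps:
c(C, O) = C + O + 5/C
v(d, I) = -29/14 + I/14 (v(d, I) = -2 + ((-2 + 5 + 5/(-2))*(I - 1))/7 = -2 + ((-2 + 5 + 5*(-½))*(-1 + I))/7 = -2 + ((-2 + 5 - 5/2)*(-1 + I))/7 = -2 + ((-1 + I)/2)/7 = -2 + (-½ + I/2)/7 = -2 + (-1/14 + I/14) = -29/14 + I/14)
V(s, N) = -29/14 + N/14
(√(-1590892 - 914961) + V(1956, 167))*(-3907797 - 3870398) = (√(-1590892 - 914961) + (-29/14 + (1/14)*167))*(-3907797 - 3870398) = (√(-2505853) + (-29/14 + 167/14))*(-7778195) = (I*√2505853 + 69/7)*(-7778195) = (69/7 + I*√2505853)*(-7778195) = -536695455/7 - 7778195*I*√2505853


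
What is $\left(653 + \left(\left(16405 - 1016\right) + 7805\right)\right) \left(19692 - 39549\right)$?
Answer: $-473529879$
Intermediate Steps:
$\left(653 + \left(\left(16405 - 1016\right) + 7805\right)\right) \left(19692 - 39549\right) = \left(653 + \left(15389 + 7805\right)\right) \left(-19857\right) = \left(653 + 23194\right) \left(-19857\right) = 23847 \left(-19857\right) = -473529879$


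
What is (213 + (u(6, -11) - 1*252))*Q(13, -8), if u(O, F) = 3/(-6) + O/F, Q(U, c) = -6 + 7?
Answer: -881/22 ≈ -40.045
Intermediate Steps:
Q(U, c) = 1
u(O, F) = -½ + O/F (u(O, F) = 3*(-⅙) + O/F = -½ + O/F)
(213 + (u(6, -11) - 1*252))*Q(13, -8) = (213 + ((6 - ½*(-11))/(-11) - 1*252))*1 = (213 + (-(6 + 11/2)/11 - 252))*1 = (213 + (-1/11*23/2 - 252))*1 = (213 + (-23/22 - 252))*1 = (213 - 5567/22)*1 = -881/22*1 = -881/22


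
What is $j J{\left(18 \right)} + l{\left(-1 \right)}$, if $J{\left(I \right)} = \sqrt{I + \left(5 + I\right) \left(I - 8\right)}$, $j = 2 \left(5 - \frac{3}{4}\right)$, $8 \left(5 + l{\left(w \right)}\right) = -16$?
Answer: $-7 + 17 \sqrt{62} \approx 126.86$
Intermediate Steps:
$l{\left(w \right)} = -7$ ($l{\left(w \right)} = -5 + \frac{1}{8} \left(-16\right) = -5 - 2 = -7$)
$j = \frac{17}{2}$ ($j = 2 \left(5 - \frac{3}{4}\right) = 2 \cdot \frac{17}{4} = \frac{17}{2} \approx 8.5$)
$J{\left(I \right)} = \sqrt{I + \left(-8 + I\right) \left(5 + I\right)}$ ($J{\left(I \right)} = \sqrt{I + \left(5 + I\right) \left(-8 + I\right)} = \sqrt{I + \left(-8 + I\right) \left(5 + I\right)}$)
$j J{\left(18 \right)} + l{\left(-1 \right)} = \frac{17 \sqrt{-40 + 18^{2} - 36}}{2} - 7 = \frac{17 \sqrt{-40 + 324 - 36}}{2} - 7 = \frac{17 \sqrt{248}}{2} - 7 = \frac{17 \cdot 2 \sqrt{62}}{2} - 7 = 17 \sqrt{62} - 7 = -7 + 17 \sqrt{62}$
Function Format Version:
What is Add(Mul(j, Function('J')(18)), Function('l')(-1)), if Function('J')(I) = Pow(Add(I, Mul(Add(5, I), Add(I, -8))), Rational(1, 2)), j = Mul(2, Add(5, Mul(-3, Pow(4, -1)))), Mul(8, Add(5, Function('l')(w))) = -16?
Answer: Add(-7, Mul(17, Pow(62, Rational(1, 2)))) ≈ 126.86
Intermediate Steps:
Function('l')(w) = -7 (Function('l')(w) = Add(-5, Mul(Rational(1, 8), -16)) = Add(-5, -2) = -7)
j = Rational(17, 2) (j = Mul(2, Add(5, Mul(-3, Rational(1, 4)))) = Mul(2, Add(5, Rational(-3, 4))) = Mul(2, Rational(17, 4)) = Rational(17, 2) ≈ 8.5000)
Function('J')(I) = Pow(Add(I, Mul(Add(-8, I), Add(5, I))), Rational(1, 2)) (Function('J')(I) = Pow(Add(I, Mul(Add(5, I), Add(-8, I))), Rational(1, 2)) = Pow(Add(I, Mul(Add(-8, I), Add(5, I))), Rational(1, 2)))
Add(Mul(j, Function('J')(18)), Function('l')(-1)) = Add(Mul(Rational(17, 2), Pow(Add(-40, Pow(18, 2), Mul(-2, 18)), Rational(1, 2))), -7) = Add(Mul(Rational(17, 2), Pow(Add(-40, 324, -36), Rational(1, 2))), -7) = Add(Mul(Rational(17, 2), Pow(248, Rational(1, 2))), -7) = Add(Mul(Rational(17, 2), Mul(2, Pow(62, Rational(1, 2)))), -7) = Add(Mul(17, Pow(62, Rational(1, 2))), -7) = Add(-7, Mul(17, Pow(62, Rational(1, 2))))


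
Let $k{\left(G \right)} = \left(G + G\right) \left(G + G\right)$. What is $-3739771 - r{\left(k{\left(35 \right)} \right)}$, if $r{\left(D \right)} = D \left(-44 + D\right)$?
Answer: $-27534171$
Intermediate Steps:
$k{\left(G \right)} = 4 G^{2}$ ($k{\left(G \right)} = 2 G 2 G = 4 G^{2}$)
$-3739771 - r{\left(k{\left(35 \right)} \right)} = -3739771 - 4 \cdot 35^{2} \left(-44 + 4 \cdot 35^{2}\right) = -3739771 - 4 \cdot 1225 \left(-44 + 4 \cdot 1225\right) = -3739771 - 4900 \left(-44 + 4900\right) = -3739771 - 4900 \cdot 4856 = -3739771 - 23794400 = -27534171$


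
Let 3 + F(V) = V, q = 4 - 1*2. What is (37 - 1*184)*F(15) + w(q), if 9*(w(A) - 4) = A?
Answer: -15838/9 ≈ -1759.8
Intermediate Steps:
q = 2 (q = 4 - 2 = 2)
w(A) = 4 + A/9
F(V) = -3 + V
(37 - 1*184)*F(15) + w(q) = (37 - 1*184)*(-3 + 15) + (4 + (⅑)*2) = (37 - 184)*12 + (4 + 2/9) = -147*12 + 38/9 = -1764 + 38/9 = -15838/9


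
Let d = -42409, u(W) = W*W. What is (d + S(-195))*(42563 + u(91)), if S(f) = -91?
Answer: -2160870000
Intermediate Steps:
u(W) = W²
(d + S(-195))*(42563 + u(91)) = (-42409 - 91)*(42563 + 91²) = -42500*(42563 + 8281) = -42500*50844 = -2160870000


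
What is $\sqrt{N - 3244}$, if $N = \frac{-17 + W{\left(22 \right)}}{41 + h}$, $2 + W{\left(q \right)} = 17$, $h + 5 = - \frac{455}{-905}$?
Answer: $\frac{i \sqrt{141610936290}}{6607} \approx 56.957 i$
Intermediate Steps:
$h = - \frac{814}{181}$ ($h = -5 - \frac{455}{-905} = -5 - - \frac{91}{181} = -5 + \frac{91}{181} = - \frac{814}{181} \approx -4.4972$)
$W{\left(q \right)} = 15$ ($W{\left(q \right)} = -2 + 17 = 15$)
$N = - \frac{362}{6607}$ ($N = \frac{-17 + 15}{41 - \frac{814}{181}} = - \frac{2}{\frac{6607}{181}} = \left(-2\right) \frac{181}{6607} = - \frac{362}{6607} \approx -0.05479$)
$\sqrt{N - 3244} = \sqrt{- \frac{362}{6607} - 3244} = \sqrt{- \frac{21433470}{6607}} = \frac{i \sqrt{141610936290}}{6607}$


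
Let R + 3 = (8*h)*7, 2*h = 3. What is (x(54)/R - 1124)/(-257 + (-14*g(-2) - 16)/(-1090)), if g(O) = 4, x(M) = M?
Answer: 1836650/420087 ≈ 4.3721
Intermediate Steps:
h = 3/2 (h = (1/2)*3 = 3/2 ≈ 1.5000)
R = 81 (R = -3 + (8*(3/2))*7 = -3 + 12*7 = -3 + 84 = 81)
(x(54)/R - 1124)/(-257 + (-14*g(-2) - 16)/(-1090)) = (54/81 - 1124)/(-257 + (-14*4 - 16)/(-1090)) = (54*(1/81) - 1124)/(-257 + (-56 - 16)*(-1/1090)) = (2/3 - 1124)/(-257 - 72*(-1/1090)) = -3370/(3*(-257 + 36/545)) = -3370/(3*(-140029/545)) = -3370/3*(-545/140029) = 1836650/420087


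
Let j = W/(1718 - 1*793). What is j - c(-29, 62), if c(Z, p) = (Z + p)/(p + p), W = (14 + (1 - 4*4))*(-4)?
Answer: -30029/114700 ≈ -0.26180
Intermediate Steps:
W = 4 (W = (14 + (1 - 16))*(-4) = (14 - 15)*(-4) = -1*(-4) = 4)
c(Z, p) = (Z + p)/(2*p) (c(Z, p) = (Z + p)/((2*p)) = (Z + p)*(1/(2*p)) = (Z + p)/(2*p))
j = 4/925 (j = 4/(1718 - 1*793) = 4/(1718 - 793) = 4/925 ≈ 0.0043243)
j - c(-29, 62) = 4/925 - (-29 + 62)/(2*62) = 4/925 - 33/(2*62) = 4/925 - 1*33/124 = 4/925 - 33/124 = -30029/114700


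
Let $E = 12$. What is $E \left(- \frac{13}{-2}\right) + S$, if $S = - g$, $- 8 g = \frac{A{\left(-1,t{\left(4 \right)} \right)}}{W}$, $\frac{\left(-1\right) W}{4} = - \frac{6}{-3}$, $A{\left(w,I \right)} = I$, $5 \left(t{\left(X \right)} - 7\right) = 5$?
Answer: $\frac{623}{8} \approx 77.875$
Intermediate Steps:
$t{\left(X \right)} = 8$ ($t{\left(X \right)} = 7 + \frac{1}{5} \cdot 5 = 7 + 1 = 8$)
$W = -8$ ($W = - 4 \left(- \frac{6}{-3}\right) = - 4 \left(\left(-6\right) \left(- \frac{1}{3}\right)\right) = \left(-4\right) 2 = -8$)
$g = \frac{1}{8}$ ($g = - \frac{8 \frac{1}{-8}}{8} = - \frac{8 \left(- \frac{1}{8}\right)}{8} = \left(- \frac{1}{8}\right) \left(-1\right) = \frac{1}{8} \approx 0.125$)
$S = - \frac{1}{8}$ ($S = \left(-1\right) \frac{1}{8} = - \frac{1}{8} \approx -0.125$)
$E \left(- \frac{13}{-2}\right) + S = 12 \left(- \frac{13}{-2}\right) - \frac{1}{8} = 12 \left(\left(-13\right) \left(- \frac{1}{2}\right)\right) - \frac{1}{8} = 12 \cdot \frac{13}{2} - \frac{1}{8} = 78 - \frac{1}{8} = \frac{623}{8}$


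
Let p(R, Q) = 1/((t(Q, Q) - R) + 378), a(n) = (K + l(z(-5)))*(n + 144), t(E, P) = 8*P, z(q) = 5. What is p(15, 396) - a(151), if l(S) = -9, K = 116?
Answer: -111456014/3531 ≈ -31565.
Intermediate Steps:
a(n) = 15408 + 107*n (a(n) = (116 - 9)*(n + 144) = 107*(144 + n) = 15408 + 107*n)
p(R, Q) = 1/(378 - R + 8*Q) (p(R, Q) = 1/((8*Q - R) + 378) = 1/((-R + 8*Q) + 378) = 1/(378 - R + 8*Q))
p(15, 396) - a(151) = 1/(378 - 1*15 + 8*396) - (15408 + 107*151) = 1/(378 - 15 + 3168) - (15408 + 16157) = 1/3531 - 1*31565 = 1/3531 - 31565 = -111456014/3531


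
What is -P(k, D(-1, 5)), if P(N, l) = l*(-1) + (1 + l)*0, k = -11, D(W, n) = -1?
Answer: -1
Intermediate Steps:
P(N, l) = -l (P(N, l) = -l + 0 = -l)
-P(k, D(-1, 5)) = -(-1)*(-1) = -1*1 = -1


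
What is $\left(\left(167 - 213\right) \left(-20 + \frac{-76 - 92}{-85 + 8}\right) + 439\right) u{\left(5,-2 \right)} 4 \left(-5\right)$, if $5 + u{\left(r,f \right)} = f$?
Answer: $\frac{1938300}{11} \approx 1.7621 \cdot 10^{5}$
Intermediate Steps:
$u{\left(r,f \right)} = -5 + f$
$\left(\left(167 - 213\right) \left(-20 + \frac{-76 - 92}{-85 + 8}\right) + 439\right) u{\left(5,-2 \right)} 4 \left(-5\right) = \left(\left(167 - 213\right) \left(-20 + \frac{-76 - 92}{-85 + 8}\right) + 439\right) \left(-5 - 2\right) 4 \left(-5\right) = \left(- 46 \left(-20 - \frac{168}{-77}\right) + 439\right) \left(-7\right) 4 \left(-5\right) = \left(- 46 \left(-20 - - \frac{24}{11}\right) + 439\right) \left(\left(-28\right) \left(-5\right)\right) = \left(- 46 \left(-20 + \frac{24}{11}\right) + 439\right) 140 = \left(\left(-46\right) \left(- \frac{196}{11}\right) + 439\right) 140 = \left(\frac{9016}{11} + 439\right) 140 = \frac{13845}{11} \cdot 140 = \frac{1938300}{11}$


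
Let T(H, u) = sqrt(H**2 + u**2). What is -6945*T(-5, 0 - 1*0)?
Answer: -34725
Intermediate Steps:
-6945*T(-5, 0 - 1*0) = -6945*sqrt((-5)**2 + (0 - 1*0)**2) = -6945*sqrt(25 + (0 + 0)**2) = -6945*sqrt(25 + 0**2) = -6945*sqrt(25 + 0) = -6945*sqrt(25) = -6945*5 = -34725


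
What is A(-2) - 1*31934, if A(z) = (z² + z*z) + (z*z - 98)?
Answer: -32020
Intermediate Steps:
A(z) = -98 + 3*z² (A(z) = (z² + z²) + (z² - 98) = 2*z² + (-98 + z²) = -98 + 3*z²)
A(-2) - 1*31934 = (-98 + 3*(-2)²) - 1*31934 = (-98 + 3*4) - 31934 = (-98 + 12) - 31934 = -86 - 31934 = -32020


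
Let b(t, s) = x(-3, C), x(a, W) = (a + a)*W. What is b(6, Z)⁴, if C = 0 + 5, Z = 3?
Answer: 810000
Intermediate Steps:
C = 5
x(a, W) = 2*W*a (x(a, W) = (2*a)*W = 2*W*a)
b(t, s) = -30 (b(t, s) = 2*5*(-3) = -30)
b(6, Z)⁴ = (-30)⁴ = 810000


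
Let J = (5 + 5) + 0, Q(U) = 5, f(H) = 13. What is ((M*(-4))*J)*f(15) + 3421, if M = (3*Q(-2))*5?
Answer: -35579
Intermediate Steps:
J = 10 (J = 10 + 0 = 10)
M = 75 (M = (3*5)*5 = 15*5 = 75)
((M*(-4))*J)*f(15) + 3421 = ((75*(-4))*10)*13 + 3421 = -300*10*13 + 3421 = -3000*13 + 3421 = -39000 + 3421 = -35579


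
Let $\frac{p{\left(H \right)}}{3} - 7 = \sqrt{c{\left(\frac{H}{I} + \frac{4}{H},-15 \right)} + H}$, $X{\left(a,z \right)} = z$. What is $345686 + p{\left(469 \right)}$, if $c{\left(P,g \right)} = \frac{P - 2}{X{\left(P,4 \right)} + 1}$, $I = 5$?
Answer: $345707 + \frac{18 \sqrt{74444839}}{2345} \approx 3.4577 \cdot 10^{5}$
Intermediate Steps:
$c{\left(P,g \right)} = - \frac{2}{5} + \frac{P}{5}$ ($c{\left(P,g \right)} = \frac{P - 2}{4 + 1} = \frac{-2 + P}{5} = \left(-2 + P\right) \frac{1}{5} = - \frac{2}{5} + \frac{P}{5}$)
$p{\left(H \right)} = 21 + 3 \sqrt{- \frac{2}{5} + \frac{4}{5 H} + \frac{26 H}{25}}$ ($p{\left(H \right)} = 21 + 3 \sqrt{\left(- \frac{2}{5} + \frac{\frac{H}{5} + \frac{4}{H}}{5}\right) + H} = 21 + 3 \sqrt{\left(- \frac{2}{5} + \frac{\frac{4}{H} + \frac{H}{5}}{5}\right) + H} = 21 + 3 \sqrt{\left(- \frac{2}{5} + \left(\frac{H}{25} + \frac{4}{5 H}\right)\right) + H} = 21 + 3 \sqrt{\left(- \frac{2}{5} + \frac{H}{25} + \frac{4}{5 H}\right) + H} = 21 + 3 \sqrt{- \frac{2}{5} + \frac{4}{5 H} + \frac{26 H}{25}}$)
$345686 + p{\left(469 \right)} = 345686 + \left(21 + \frac{3 \sqrt{-10 + \frac{20}{469} + 26 \cdot 469}}{5}\right) = 345686 + \left(21 + \frac{3 \sqrt{-10 + 20 \cdot \frac{1}{469} + 12194}}{5}\right) = 345686 + \left(21 + \frac{3 \sqrt{-10 + \frac{20}{469} + 12194}}{5}\right) = 345686 + \left(21 + \frac{3 \sqrt{\frac{5714316}{469}}}{5}\right) = 345686 + \left(21 + \frac{3 \frac{6 \sqrt{74444839}}{469}}{5}\right) = 345686 + \left(21 + \frac{18 \sqrt{74444839}}{2345}\right) = 345707 + \frac{18 \sqrt{74444839}}{2345}$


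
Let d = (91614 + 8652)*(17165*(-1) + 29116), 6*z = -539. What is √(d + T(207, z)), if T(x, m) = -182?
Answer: 8*√18723106 ≈ 34616.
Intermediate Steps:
z = -539/6 (z = (⅙)*(-539) = -539/6 ≈ -89.833)
d = 1198278966 (d = 100266*(-17165 + 29116) = 100266*11951 = 1198278966)
√(d + T(207, z)) = √(1198278966 - 182) = √1198278784 = 8*√18723106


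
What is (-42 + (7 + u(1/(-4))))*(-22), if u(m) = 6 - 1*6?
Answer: 770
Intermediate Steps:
u(m) = 0 (u(m) = 6 - 6 = 0)
(-42 + (7 + u(1/(-4))))*(-22) = (-42 + (7 + 0))*(-22) = (-42 + 7)*(-22) = -35*(-22) = 770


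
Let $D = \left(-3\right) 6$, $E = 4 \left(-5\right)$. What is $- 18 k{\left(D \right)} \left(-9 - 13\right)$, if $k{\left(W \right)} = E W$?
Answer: $142560$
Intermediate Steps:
$E = -20$
$D = -18$
$k{\left(W \right)} = - 20 W$
$- 18 k{\left(D \right)} \left(-9 - 13\right) = - 18 \left(\left(-20\right) \left(-18\right)\right) \left(-9 - 13\right) = \left(-18\right) 360 \left(-9 - 13\right) = \left(-6480\right) \left(-22\right) = 142560$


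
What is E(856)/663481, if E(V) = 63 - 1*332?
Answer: -269/663481 ≈ -0.00040544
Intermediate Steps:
E(V) = -269 (E(V) = 63 - 332 = -269)
E(856)/663481 = -269/663481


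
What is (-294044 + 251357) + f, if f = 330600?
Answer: 287913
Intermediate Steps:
(-294044 + 251357) + f = (-294044 + 251357) + 330600 = -42687 + 330600 = 287913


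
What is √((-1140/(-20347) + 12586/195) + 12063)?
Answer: √190917106452216105/3967665 ≈ 110.13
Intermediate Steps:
√((-1140/(-20347) + 12586/195) + 12063) = √((-1140*(-1/20347) + 12586*(1/195)) + 12063) = √((1140/20347 + 12586/195) + 12063) = √(256309642/3967665 + 12063) = √(48118252537/3967665) = √190917106452216105/3967665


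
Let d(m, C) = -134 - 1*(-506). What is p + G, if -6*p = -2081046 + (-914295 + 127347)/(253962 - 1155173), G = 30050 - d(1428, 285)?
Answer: 339322933351/901211 ≈ 3.7652e+5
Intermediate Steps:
d(m, C) = 372 (d(m, C) = -134 + 506 = 372)
G = 29678 (G = 30050 - 1*372 = 30050 - 372 = 29678)
p = 312576793293/901211 (p = -(-2081046 + (-914295 + 127347)/(253962 - 1155173))/6 = -(-2081046 - 786948/(-901211))/6 = -(-2081046 - 786948*(-1/901211))/6 = -(-2081046 + 786948/901211)/6 = -⅙*(-1875460759758/901211) = 312576793293/901211 ≈ 3.4684e+5)
p + G = 312576793293/901211 + 29678 = 339322933351/901211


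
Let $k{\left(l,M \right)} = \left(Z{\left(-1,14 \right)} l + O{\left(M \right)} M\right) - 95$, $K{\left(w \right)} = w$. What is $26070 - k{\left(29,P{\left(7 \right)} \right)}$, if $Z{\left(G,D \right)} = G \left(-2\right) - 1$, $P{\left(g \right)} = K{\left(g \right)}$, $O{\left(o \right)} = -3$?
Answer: $26157$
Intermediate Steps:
$P{\left(g \right)} = g$
$Z{\left(G,D \right)} = -1 - 2 G$ ($Z{\left(G,D \right)} = - 2 G - 1 = -1 - 2 G$)
$k{\left(l,M \right)} = -95 + l - 3 M$ ($k{\left(l,M \right)} = \left(\left(-1 - -2\right) l - 3 M\right) - 95 = \left(\left(-1 + 2\right) l - 3 M\right) - 95 = \left(1 l - 3 M\right) - 95 = \left(l - 3 M\right) - 95 = -95 + l - 3 M$)
$26070 - k{\left(29,P{\left(7 \right)} \right)} = 26070 - \left(-95 + 29 - 21\right) = 26070 - -87 = 26070 + 87 = 26157$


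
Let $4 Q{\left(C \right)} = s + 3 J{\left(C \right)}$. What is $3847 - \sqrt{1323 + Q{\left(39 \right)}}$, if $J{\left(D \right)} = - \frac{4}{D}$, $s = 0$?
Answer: $3847 - \frac{\sqrt{223574}}{13} \approx 3810.6$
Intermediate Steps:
$Q{\left(C \right)} = - \frac{3}{C}$ ($Q{\left(C \right)} = \frac{0 + 3 \left(- \frac{4}{C}\right)}{4} = \frac{0 - \frac{12}{C}}{4} = \frac{\left(-12\right) \frac{1}{C}}{4} = - \frac{3}{C}$)
$3847 - \sqrt{1323 + Q{\left(39 \right)}} = 3847 - \sqrt{1323 - \frac{3}{39}} = 3847 - \sqrt{1323 - \frac{1}{13}} = 3847 - \sqrt{\frac{17198}{13}} = 3847 - \frac{\sqrt{223574}}{13}$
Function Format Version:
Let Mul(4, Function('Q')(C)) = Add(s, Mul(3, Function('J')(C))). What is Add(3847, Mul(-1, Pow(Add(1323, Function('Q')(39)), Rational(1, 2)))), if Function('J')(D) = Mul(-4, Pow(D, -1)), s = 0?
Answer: Add(3847, Mul(Rational(-1, 13), Pow(223574, Rational(1, 2)))) ≈ 3810.6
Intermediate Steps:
Function('Q')(C) = Mul(-3, Pow(C, -1)) (Function('Q')(C) = Mul(Rational(1, 4), Add(0, Mul(3, Mul(-4, Pow(C, -1))))) = Mul(Rational(1, 4), Add(0, Mul(-12, Pow(C, -1)))) = Mul(Rational(1, 4), Mul(-12, Pow(C, -1))) = Mul(-3, Pow(C, -1)))
Add(3847, Mul(-1, Pow(Add(1323, Function('Q')(39)), Rational(1, 2)))) = Add(3847, Mul(-1, Pow(Add(1323, Mul(-3, Pow(39, -1))), Rational(1, 2)))) = Add(3847, Mul(-1, Pow(Add(1323, Mul(-3, Rational(1, 39))), Rational(1, 2)))) = Add(3847, Mul(-1, Pow(Add(1323, Rational(-1, 13)), Rational(1, 2)))) = Add(3847, Mul(-1, Pow(Rational(17198, 13), Rational(1, 2)))) = Add(3847, Mul(-1, Mul(Rational(1, 13), Pow(223574, Rational(1, 2))))) = Add(3847, Mul(Rational(-1, 13), Pow(223574, Rational(1, 2))))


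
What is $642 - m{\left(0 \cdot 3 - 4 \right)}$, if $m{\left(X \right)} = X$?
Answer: $646$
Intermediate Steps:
$642 - m{\left(0 \cdot 3 - 4 \right)} = 642 - \left(0 \cdot 3 - 4\right) = 642 - \left(0 - 4\right) = 642 - -4 = 642 + 4 = 646$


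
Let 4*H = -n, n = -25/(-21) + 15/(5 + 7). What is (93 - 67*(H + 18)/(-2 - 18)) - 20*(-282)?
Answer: 38917241/6720 ≈ 5791.3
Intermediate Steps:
n = 205/84 (n = -25*(-1/21) + 15/12 = 25/21 + 15*(1/12) = 25/21 + 5/4 = 205/84 ≈ 2.4405)
H = -205/336 (H = (-1*205/84)/4 = (¼)*(-205/84) = -205/336 ≈ -0.61012)
(93 - 67*(H + 18)/(-2 - 18)) - 20*(-282) = (93 - 67*(-205/336 + 18)/(-2 - 18)) - 20*(-282) = (93 - 391481/(336*(-20))) + 5640 = (93 - 391481*(-1)/(336*20)) + 5640 = (93 - 67*(-5843/6720)) + 5640 = (93 + 391481/6720) + 5640 = 1016441/6720 + 5640 = 38917241/6720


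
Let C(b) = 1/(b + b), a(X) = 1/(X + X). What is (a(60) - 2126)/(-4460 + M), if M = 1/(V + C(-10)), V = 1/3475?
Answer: 176287229/371491200 ≈ 0.47454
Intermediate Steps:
V = 1/3475 ≈ 0.00028777
a(X) = 1/(2*X)
C(b) = 1/(2*b)
M = -13900/691 (M = 1/(1/3475 + (½)/(-10)) = 1/(1/3475 + (½)*(-⅒)) = 1/(1/3475 - 1/20) = 1/(-691/13900) = -13900/691 ≈ -20.116)
(a(60) - 2126)/(-4460 + M) = ((½)/60 - 2126)/(-4460 - 13900/691) = ((½)*(1/60) - 2126)/(-3095760/691) = (1/120 - 2126)*(-691/3095760) = -255119/120*(-691/3095760) = 176287229/371491200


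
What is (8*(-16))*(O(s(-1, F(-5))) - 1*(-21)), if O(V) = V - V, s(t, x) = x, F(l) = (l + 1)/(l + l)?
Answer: -2688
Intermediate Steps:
F(l) = (1 + l)/(2*l) (F(l) = (1 + l)/((2*l)) = (1 + l)*(1/(2*l)) = (1 + l)/(2*l))
O(V) = 0
(8*(-16))*(O(s(-1, F(-5))) - 1*(-21)) = (8*(-16))*(0 - 1*(-21)) = -128*(0 + 21) = -128*21 = -2688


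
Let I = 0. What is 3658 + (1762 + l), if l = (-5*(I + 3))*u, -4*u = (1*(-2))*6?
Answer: 5375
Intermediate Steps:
u = 3 (u = -1*(-2)*6/4 = -(-1)*6/2 = -1/4*(-12) = 3)
l = -45 (l = -5*(0 + 3)*3 = -5*3*3 = -15*3 = -45)
3658 + (1762 + l) = 3658 + (1762 - 45) = 3658 + 1717 = 5375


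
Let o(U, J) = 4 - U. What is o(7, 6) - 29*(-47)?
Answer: 1360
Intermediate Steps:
o(7, 6) - 29*(-47) = (4 - 1*7) - 29*(-47) = (4 - 7) + 1363 = -3 + 1363 = 1360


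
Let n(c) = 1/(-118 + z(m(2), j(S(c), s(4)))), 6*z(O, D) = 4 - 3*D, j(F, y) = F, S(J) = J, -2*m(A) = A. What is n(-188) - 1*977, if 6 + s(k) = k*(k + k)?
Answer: -68393/70 ≈ -977.04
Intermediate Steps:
m(A) = -A/2
s(k) = -6 + 2*k² (s(k) = -6 + k*(k + k) = -6 + k*(2*k) = -6 + 2*k²)
z(O, D) = ⅔ - D/2 (z(O, D) = (4 - 3*D)/6 = ⅔ - D/2)
n(c) = 1/(-352/3 - c/2) (n(c) = 1/(-118 + (⅔ - c/2)) = 1/(-352/3 - c/2))
n(-188) - 1*977 = -6/(704 + 3*(-188)) - 1*977 = -6/(704 - 564) - 977 = -6/140 - 977 = -6*1/140 - 977 = -3/70 - 977 = -68393/70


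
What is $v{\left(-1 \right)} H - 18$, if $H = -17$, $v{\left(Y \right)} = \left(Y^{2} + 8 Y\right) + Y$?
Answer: $118$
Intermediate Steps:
$v{\left(Y \right)} = Y^{2} + 9 Y$
$v{\left(-1 \right)} H - 18 = - (9 - 1) \left(-17\right) - 18 = \left(-1\right) 8 \left(-17\right) - 18 = \left(-8\right) \left(-17\right) - 18 = 136 - 18 = 118$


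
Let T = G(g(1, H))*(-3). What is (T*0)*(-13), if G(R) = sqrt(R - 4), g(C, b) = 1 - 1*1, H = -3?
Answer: 0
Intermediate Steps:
g(C, b) = 0 (g(C, b) = 1 - 1 = 0)
G(R) = sqrt(-4 + R)
T = -6*I (T = sqrt(-4 + 0)*(-3) = sqrt(-4)*(-3) = (2*I)*(-3) = -6*I ≈ -6.0*I)
(T*0)*(-13) = (-6*I*0)*(-13) = 0*(-13) = 0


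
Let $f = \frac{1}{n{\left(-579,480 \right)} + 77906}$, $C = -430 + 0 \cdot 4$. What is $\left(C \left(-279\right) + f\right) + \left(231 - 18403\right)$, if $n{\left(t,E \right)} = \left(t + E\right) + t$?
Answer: $\frac{7861655945}{77228} \approx 1.018 \cdot 10^{5}$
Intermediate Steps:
$n{\left(t,E \right)} = E + 2 t$ ($n{\left(t,E \right)} = \left(E + t\right) + t = E + 2 t$)
$C = -430$ ($C = -430 + 0 = -430$)
$f = \frac{1}{77228}$ ($f = \frac{1}{\left(480 + 2 \left(-579\right)\right) + 77906} = \frac{1}{\left(480 - 1158\right) + 77906} = \frac{1}{-678 + 77906} = \frac{1}{77228} \approx 1.2949 \cdot 10^{-5}$)
$\left(C \left(-279\right) + f\right) + \left(231 - 18403\right) = \left(\left(-430\right) \left(-279\right) + \frac{1}{77228}\right) + \left(231 - 18403\right) = \left(119970 + \frac{1}{77228}\right) + \left(231 - 18403\right) = \frac{9265043161}{77228} - 18172 = \frac{7861655945}{77228}$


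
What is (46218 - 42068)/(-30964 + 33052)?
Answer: 2075/1044 ≈ 1.9875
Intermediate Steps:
(46218 - 42068)/(-30964 + 33052) = 4150/2088 = 4150*(1/2088) = 2075/1044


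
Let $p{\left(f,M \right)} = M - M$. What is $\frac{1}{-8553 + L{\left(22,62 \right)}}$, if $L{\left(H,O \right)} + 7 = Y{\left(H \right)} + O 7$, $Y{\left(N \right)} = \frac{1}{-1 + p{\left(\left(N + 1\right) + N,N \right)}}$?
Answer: $- \frac{1}{8127} \approx -0.00012305$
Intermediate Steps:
$p{\left(f,M \right)} = 0$
$Y{\left(N \right)} = -1$ ($Y{\left(N \right)} = \frac{1}{-1 + 0} = \frac{1}{-1} = -1$)
$L{\left(H,O \right)} = -8 + 7 O$ ($L{\left(H,O \right)} = -7 + \left(-1 + O 7\right) = -7 + \left(-1 + 7 O\right) = -8 + 7 O$)
$\frac{1}{-8553 + L{\left(22,62 \right)}} = \frac{1}{-8553 + \left(-8 + 7 \cdot 62\right)} = \frac{1}{-8553 + \left(-8 + 434\right)} = \frac{1}{-8553 + 426} = \frac{1}{-8127} = - \frac{1}{8127}$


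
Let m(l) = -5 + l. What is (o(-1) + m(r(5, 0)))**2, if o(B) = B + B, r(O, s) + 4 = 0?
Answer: 121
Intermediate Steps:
r(O, s) = -4 (r(O, s) = -4 + 0 = -4)
o(B) = 2*B
(o(-1) + m(r(5, 0)))**2 = (2*(-1) + (-5 - 4))**2 = (-2 - 9)**2 = (-11)**2 = 121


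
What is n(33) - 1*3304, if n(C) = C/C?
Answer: -3303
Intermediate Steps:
n(C) = 1
n(33) - 1*3304 = 1 - 1*3304 = 1 - 3304 = -3303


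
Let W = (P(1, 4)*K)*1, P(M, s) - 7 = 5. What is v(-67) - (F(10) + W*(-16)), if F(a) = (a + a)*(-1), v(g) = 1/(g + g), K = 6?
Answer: 157047/134 ≈ 1172.0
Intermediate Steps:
P(M, s) = 12 (P(M, s) = 7 + 5 = 12)
v(g) = 1/(2*g)
W = 72 (W = (12*6)*1 = 72*1 = 72)
F(a) = -2*a (F(a) = (2*a)*(-1) = -2*a)
v(-67) - (F(10) + W*(-16)) = (1/2)/(-67) - (-2*10 + 72*(-16)) = (1/2)*(-1/67) - (-20 - 1152) = -1/134 - 1*(-1172) = -1/134 + 1172 = 157047/134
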